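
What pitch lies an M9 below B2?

Two letters down from B (plus an octave) reaches A.
A major ninth is 14 semitones; 14 semitones down from B2 gives A1.

A1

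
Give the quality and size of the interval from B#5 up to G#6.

B to G spans six letter names (B-C-D-E-F-G), so the interval is some kind of sixth.
B#5 to G#6 is 8 semitones, a half step short of the major sixth (9), so this is minor.

m6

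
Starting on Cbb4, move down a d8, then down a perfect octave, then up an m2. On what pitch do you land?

Dbb2

Cbb4 down a diminished octave → Cb3 (11 semitones).
Cb3 down a perfect octave → Cb2 (12 semitones).
Cb2 up a minor second → Dbb2 (1 semitone).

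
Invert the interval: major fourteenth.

minor second

First reduce the compound major fourteenth to its simple form, a major seventh.
Inverted interval numbers add to nine, so a seventh pairs with a second (7 + 2 = 9).
The quality also flips — major becomes minor — giving a minor second.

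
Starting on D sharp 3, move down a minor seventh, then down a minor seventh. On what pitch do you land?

F double-sharp 1

Down a minor seventh from D#3: E#2 (10 semitones down).
A minor seventh down from E#2 is F##1.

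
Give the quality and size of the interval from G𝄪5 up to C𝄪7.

G to C spans four letter names (G-A-B-C), plus an octave: an eleventh.
Counting semitones, G##5→C##7 is 17, which is the perfect eleventh.
(Equivalently, a compound perfect fourth: a perfect fourth plus an octave.)

perfect eleventh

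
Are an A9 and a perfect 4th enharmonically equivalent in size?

An augmented ninth is 15 semitones but a perfect fourth is 5 semitones — different sizes.

No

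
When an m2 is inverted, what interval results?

Inverted interval numbers add to nine, so a second pairs with a seventh (2 + 7 = 9).
The quality also flips — minor becomes major — giving a major seventh.

M7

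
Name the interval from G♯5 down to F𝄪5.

minor second

Descending from G#5 to F##5 is the same interval as ascending F##5 to G#5.
F to G spans two letter names (F-G) — that makes it a second of some quality.
F##5 to G#5 is 1 semitone, a half step short of the major second (2), so this is minor.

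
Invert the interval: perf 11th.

perfect fifth

First reduce the compound perfect eleventh to its simple form, a perfect fourth.
Interval numbers invert to sum to nine: 4 + 5 = 9, so a fourth inverts to a fifth.
The quality also flips — perfect stays perfect — giving a perfect fifth.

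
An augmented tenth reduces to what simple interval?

augmented 3rd

Take out an octave (7 from the number): 10 − 7 = 3.
That makes an augmented tenth a compound augmented third — an octave plus an augmented third.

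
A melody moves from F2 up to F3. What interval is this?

perfect 8th

F to F is the same letter name, plus an octave: an octave.
The perfect octave spans 12 semitones, and F2 to F3 is exactly 12 semitones — so this is a perfect octave.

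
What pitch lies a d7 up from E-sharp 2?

The seventh takes the letter from E up to D.
Moving 9 semitones up from E#2 (the size of a diminished seventh) reaches D3.

D 3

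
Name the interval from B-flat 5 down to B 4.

diminished octave

Descending from Bb5 to B4 is the same interval as ascending B4 to Bb5.
B to B is the same letter name, plus an octave: an octave.
B4 to Bb5 spans 11 semitones — one semitone narrower than the perfect octave (12) — giving a diminished octave.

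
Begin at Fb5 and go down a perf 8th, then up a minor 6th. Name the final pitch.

Down a perfect octave from Fb5: Fb4 (12 semitones down).
A minor sixth up from Fb4 is Dbb5.

Dbb5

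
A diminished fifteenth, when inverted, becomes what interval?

First reduce the compound diminished fifteenth to its simple form, a diminished octave.
Inverted interval numbers add to nine, so an octave pairs with a unison (8 + 1 = 9).
Quality inverts too: diminished becomes augmented. That makes the inversion an augmented unison.

augmented 1st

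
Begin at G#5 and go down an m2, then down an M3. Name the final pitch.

D#5

Down a minor second from G#5: F##5 (1 semitone down).
F##5 down a major third → D#5 (4 semitones).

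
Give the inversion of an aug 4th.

d5

Interval numbers invert to sum to nine: 4 + 5 = 9, so a fourth inverts to a fifth.
And augmented becomes diminished under inversion, so we get a diminished fifth.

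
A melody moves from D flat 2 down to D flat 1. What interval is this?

perfect octave

Descending from Db2 to Db1 is the same interval as ascending Db1 to Db2.
D to D is the same letter name, plus an octave, so the interval is some kind of octave.
Db1 to Db2 is 12 semitones, matching the perfect octave exactly, so the quality is perfect.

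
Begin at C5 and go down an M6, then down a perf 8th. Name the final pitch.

C5 down a major sixth → Eb4 (9 semitones).
A perfect octave down from Eb4 is Eb3.

Eb3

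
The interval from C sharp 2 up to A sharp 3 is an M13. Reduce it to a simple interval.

Take out an octave (7 from the number): 13 − 7 = 6.
Quality carries through unchanged, so the simple form is a major sixth.

major 6th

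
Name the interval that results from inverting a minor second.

The rule of nine gives the new number: 9 − 2 = 7, so a second becomes a seventh.
Quality inverts too: minor becomes major. That makes the inversion a major seventh.

M7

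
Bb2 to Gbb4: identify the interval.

B to G spans six letter names (B-C-D-E-F-G), plus an octave: a thirteenth.
A major thirteenth would be 21 semitones; Bb2 to Gbb4 is 19, two semitones narrower, so the interval is diminished.
(Equivalently, a compound diminished sixth: a diminished sixth plus an octave.)

diminished thirteenth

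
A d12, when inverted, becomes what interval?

augmented 4th

First reduce the compound diminished twelfth to its simple form, a diminished fifth.
Inverted interval numbers add to nine, so a fifth pairs with a fourth (5 + 4 = 9).
Quality inverts too: diminished becomes augmented. That makes the inversion an augmented fourth.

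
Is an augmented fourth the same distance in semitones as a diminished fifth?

Both span 6 semitones: an augmented fourth and a diminished fifth are the same chromatic distance.

Yes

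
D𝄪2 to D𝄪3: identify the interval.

D to D is the same letter name, plus an octave: an octave.
The perfect octave spans 12 semitones, and D##2 to D##3 is exactly 12 semitones — so this is a perfect octave.

P8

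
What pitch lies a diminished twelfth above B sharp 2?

Five letters up from B (plus an octave) reaches F.
Moving 18 semitones up from B#2 (the size of a diminished twelfth) reaches F#4.

F sharp 4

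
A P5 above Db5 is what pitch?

Counting five letter names up from D lands on A.
Moving 7 semitones up from Db5 (the size of a perfect fifth) reaches Ab5.

Ab5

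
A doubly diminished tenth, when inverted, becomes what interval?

doubly augmented 6th

First reduce the compound doubly diminished tenth to its simple form, a doubly diminished third.
Interval numbers invert to sum to nine: 3 + 6 = 9, so a third inverts to a sixth.
And doubly diminished becomes doubly augmented under inversion, so we get a doubly augmented sixth.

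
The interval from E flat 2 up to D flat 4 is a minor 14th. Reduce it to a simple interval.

m7

Subtracting seven from the interval number removes an octave: 14 − 7 = 7.
Quality carries through unchanged, so the simple form is a minor seventh.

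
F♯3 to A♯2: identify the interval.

m6

Descending from F#3 to A#2 is the same interval as ascending A#2 to F#3.
A to F spans six letter names (A-B-C-D-E-F): a sixth.
At 8 semitones, A#2→F#3 falls one short of a major sixth: minor.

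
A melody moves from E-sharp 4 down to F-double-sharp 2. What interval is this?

Descending from E#4 to F##2 is the same interval as ascending F##2 to E#4.
F to E spans seven letter names (F-G-A-B-C-D-E), plus an octave: a fourteenth.
A major fourteenth would be 23 semitones, but F##2 to E#4 is 22 — one semitone narrower, making it a minor fourteenth.
(Equivalently, a compound minor seventh: a minor seventh plus an octave.)

minor 14th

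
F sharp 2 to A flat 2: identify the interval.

F to A spans three letter names (F-G-A): a third.
The major third is 4 semitones; here we have 2, two semitones narrower: diminished.

diminished 3rd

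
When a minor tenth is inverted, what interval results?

First reduce the compound minor tenth to its simple form, a minor third.
The rule of nine gives the new number: 9 − 3 = 6, so a third becomes a sixth.
Quality inverts too: minor becomes major. That makes the inversion a major sixth.

major 6th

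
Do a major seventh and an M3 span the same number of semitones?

No

A major seventh is 11 semitones but a major third is 4 semitones — different sizes.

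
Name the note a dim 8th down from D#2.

For an octave the letter name doesn't change: still D, an octave down.
Moving 11 semitones down from D#2 (the size of a diminished octave) reaches D##1.

D##1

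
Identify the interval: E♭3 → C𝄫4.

d6

E to C spans six letter names (E-F-G-A-B-C) — that makes it a sixth of some quality.
The major sixth is 9 semitones; here we have 7, two semitones narrower: diminished.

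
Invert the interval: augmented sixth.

diminished 3rd

Interval numbers invert to sum to nine: 6 + 3 = 9, so a sixth inverts to a third.
Quality inverts too: augmented becomes diminished. That makes the inversion a diminished third.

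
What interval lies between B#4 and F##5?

P5

B to F spans five letter names (B-C-D-E-F): a fifth.
Counting semitones, B#4→F##5 is 7, which is the perfect fifth.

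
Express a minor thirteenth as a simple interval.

minor sixth

Take out an octave (7 from the number): 13 − 7 = 6.
So a minor thirteenth is an octave plus a minor sixth. The quality is unchanged.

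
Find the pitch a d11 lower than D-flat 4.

Four letters down from D (plus an octave) reaches A.
A diminished eleventh spans 16 semitones, so from Db4 the target pitch is A2.

A 2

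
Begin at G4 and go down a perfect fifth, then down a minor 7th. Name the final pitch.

D3

A perfect fifth down from G4 is C4.
A minor seventh down from C4 is D3.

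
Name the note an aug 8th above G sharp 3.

The letter stays G (same as the start), shifted an octave up.
An augmented octave is 13 semitones; 13 semitones up from G#3 gives G##4.

G double-sharp 4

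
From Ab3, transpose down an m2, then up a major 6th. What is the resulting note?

E4

A minor second down from Ab3 is G3.
G3 up a major sixth → E4 (9 semitones).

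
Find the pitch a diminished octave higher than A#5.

A6

The letter stays A (same as the start), shifted an octave up.
A diminished octave spans 11 semitones, so from A#5 the target pitch is A6.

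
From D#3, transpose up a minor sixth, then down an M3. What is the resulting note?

Up a minor sixth from D#3: B3 (8 semitones up).
B3 down a major third → G3 (4 semitones).

G3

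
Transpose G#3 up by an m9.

A4

Counting two letter names plus an octave up from G lands on A.
A minor ninth spans 13 semitones, so from G#3 the target pitch is A4.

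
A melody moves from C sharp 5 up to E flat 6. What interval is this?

C to E spans three letter names (C-D-E), plus an octave: a tenth.
C#5 to Eb6 spans 14 semitones — two semitones narrower than the major tenth (16) — giving a diminished tenth.
(Equivalently, a compound diminished third: a diminished third plus an octave.)

diminished tenth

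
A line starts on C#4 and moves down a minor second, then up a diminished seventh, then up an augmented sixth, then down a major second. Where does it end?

Down a minor second from C#4: B#3 (1 semitone down).
B#3 up a diminished seventh → A4 (9 semitones).
An augmented sixth up from A4 is F##5.
A major second down from F##5 is E#5.

E#5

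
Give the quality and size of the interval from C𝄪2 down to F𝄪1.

Descending from C##2 to F##1 is the same interval as ascending F##1 to C##2.
F to C spans five letter names (F-G-A-B-C), so the interval is some kind of fifth.
Counting semitones, F##1→C##2 is 7, which is the perfect fifth.

perfect fifth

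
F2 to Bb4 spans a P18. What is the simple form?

P4

Each octave removed subtracts seven from the number: 18 − 14 = 4.
Quality carries through unchanged, so the simple form is a perfect fourth.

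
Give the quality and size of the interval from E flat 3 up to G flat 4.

m10

E to G spans three letter names (E-F-G), plus an octave — that makes it a tenth of some quality.
Eb3 to Gb4 is 15 semitones, a half step short of the major tenth (16), so this is minor.
(Equivalently, a compound minor third: a minor third plus an octave.)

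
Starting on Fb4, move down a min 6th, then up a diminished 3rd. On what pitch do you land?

Fb4 down a minor sixth → Ab3 (8 semitones).
A diminished third up from Ab3 is Cbb4.

Cbb4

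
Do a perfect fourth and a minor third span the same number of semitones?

A perfect fourth spans 5 semitones; a minor third spans 3 semitones. They differ by 2.

No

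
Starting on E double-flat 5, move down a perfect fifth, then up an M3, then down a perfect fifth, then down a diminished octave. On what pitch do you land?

F 3

Down a perfect fifth from Ebb5: Abb4 (7 semitones down).
Up a major third from Abb4: Cb5 (4 semitones up).
Down a perfect fifth from Cb5: Fb4 (7 semitones down).
A diminished octave down from Fb4 is F3.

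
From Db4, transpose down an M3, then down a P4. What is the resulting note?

Down a major third from Db4: Bbb3 (4 semitones down).
Down a perfect fourth from Bbb3: Fb3 (5 semitones down).

Fb3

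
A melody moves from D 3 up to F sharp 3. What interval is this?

major 3rd

D to F spans three letter names (D-E-F): a third.
The major third spans 4 semitones, and D3 to F#3 is exactly 4 semitones — so this is a major third.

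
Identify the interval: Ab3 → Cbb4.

diminished 3rd

A to C spans three letter names (A-B-C) — that makes it a third of some quality.
The major third is 4 semitones; here we have 2, two semitones narrower: diminished.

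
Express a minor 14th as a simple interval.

Each octave removed subtracts seven from the number: 14 − 7 = 7.
So a minor fourteenth is an octave plus a minor seventh. The quality is unchanged.

m7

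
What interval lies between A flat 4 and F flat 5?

m6

A to F spans six letter names (A-B-C-D-E-F), so the interval is some kind of sixth.
At 8 semitones, Ab4→Fb5 falls one short of a major sixth: minor.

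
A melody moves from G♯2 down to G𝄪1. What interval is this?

Descending from G#2 to G##1 is the same interval as ascending G##1 to G#2.
G to G is the same letter name, plus an octave, so the interval is some kind of octave.
A perfect octave would be 12 semitones; G##1 to G#2 is 11, one semitone narrower, so the interval is diminished.

diminished 8th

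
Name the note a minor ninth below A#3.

The ninth's letter: A down two letter names plus an octave → G.
A minor ninth is 13 semitones; 13 semitones down from A#3 gives G##2.

G##2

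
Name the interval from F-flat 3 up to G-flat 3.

F to G spans two letter names (F-G), so the interval is some kind of second.
Fb3 to Gb3 is 2 semitones, matching the major second exactly, so the quality is major.

major 2nd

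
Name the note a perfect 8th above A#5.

A#6

The letter stays A (same as the start), shifted an octave up.
A perfect octave is 12 semitones; 12 semitones up from A#5 gives A#6.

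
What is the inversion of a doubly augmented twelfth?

dd4

First reduce the compound doubly augmented twelfth to its simple form, a doubly augmented fifth.
Interval numbers invert to sum to nine: 5 + 4 = 9, so a fifth inverts to a fourth.
The quality also flips — doubly augmented becomes doubly diminished — giving a doubly diminished fourth.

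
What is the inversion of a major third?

The rule of nine gives the new number: 9 − 3 = 6, so a third becomes a sixth.
And major becomes minor under inversion, so we get a minor sixth.

minor 6th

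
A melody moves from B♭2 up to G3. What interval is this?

M6

B to G spans six letter names (B-C-D-E-F-G) — that makes it a sixth of some quality.
Bb2 to G3 is 9 semitones, matching the major sixth exactly, so the quality is major.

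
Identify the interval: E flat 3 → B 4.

augmented twelfth

E to B spans five letter names (E-F-G-A-B), plus an octave, so the interval is some kind of twelfth.
The perfect twelfth is 19 semitones; here we have 20, one semitone wider: augmented.
(Equivalently, a compound augmented fifth: an augmented fifth plus an octave.)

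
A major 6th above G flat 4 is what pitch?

Six letter names up from G: E.
Moving 9 semitones up from Gb4 (the size of a major sixth) reaches Eb5.

E flat 5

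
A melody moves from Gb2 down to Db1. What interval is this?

perfect eleventh

Descending from Gb2 to Db1 is the same interval as ascending Db1 to Gb2.
D to G spans four letter names (D-E-F-G), plus an octave, so the interval is some kind of eleventh.
Db1 to Gb2 is 17 semitones, matching the perfect eleventh exactly, so the quality is perfect.
(Equivalently, a compound perfect fourth: a perfect fourth plus an octave.)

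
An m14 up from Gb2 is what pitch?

The fourteenth's letter: G up seven letter names plus an octave → F.
A minor fourteenth spans 22 semitones, so from Gb2 the target pitch is Fb4.

Fb4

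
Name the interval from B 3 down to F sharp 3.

Descending from B3 to F#3 is the same interval as ascending F#3 to B3.
F to B spans four letter names (F-G-A-B): a fourth.
Counting semitones, F#3→B3 is 5, which is the perfect fourth.

P4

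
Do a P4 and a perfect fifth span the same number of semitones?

A perfect fourth is 5 semitones but a perfect fifth is 7 semitones — different sizes.

No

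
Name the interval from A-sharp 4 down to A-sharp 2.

Descending from A#4 to A#2 is the same interval as ascending A#2 to A#4.
A to A is the same letter name, plus 2 octaves: a fifteenth.
A#2 to A#4 is 24 semitones, matching the perfect fifteenth exactly, so the quality is perfect.
(Equivalently, a compound perfect octave: a perfect octave plus an octave.)

perfect 15th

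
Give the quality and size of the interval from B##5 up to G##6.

B to G spans six letter names (B-C-D-E-F-G) — that makes it a sixth of some quality.
B##5 to G##6 is 8 semitones, a half step short of the major sixth (9), so this is minor.

minor sixth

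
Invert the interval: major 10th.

m6

First reduce the compound major tenth to its simple form, a major third.
Inverted interval numbers add to nine, so a third pairs with a sixth (3 + 6 = 9).
And major becomes minor under inversion, so we get a minor sixth.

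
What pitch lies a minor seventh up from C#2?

B2

Seven letter names up from C: B.
A minor seventh is 10 semitones; 10 semitones up from C#2 gives B2.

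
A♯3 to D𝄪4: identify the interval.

A to D spans four letter names (A-B-C-D) — that makes it a fourth of some quality.
A#3 to D##4 spans 6 semitones — one semitone wider than the perfect fourth (5) — giving an augmented fourth.

A4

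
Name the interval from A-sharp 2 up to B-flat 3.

A to B spans two letter names (A-B), plus an octave — that makes it a ninth of some quality.
A#2 to Bb3 spans 12 semitones — two semitones narrower than the major ninth (14) — giving a diminished ninth.

diminished ninth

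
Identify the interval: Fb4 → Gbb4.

F to G spans two letter names (F-G): a second.
At 1 semitone, Fb4→Gbb4 falls one short of a major second: minor.

minor second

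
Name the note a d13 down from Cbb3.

Counting six letter names plus an octave down from C lands on E.
Moving 19 semitones down from Cbb3 (the size of a diminished thirteenth) reaches Eb1.

Eb1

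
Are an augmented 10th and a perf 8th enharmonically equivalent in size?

No

An augmented tenth spans 17 semitones; a perfect octave spans 12 semitones. They differ by 5.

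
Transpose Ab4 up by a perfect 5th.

Five letter names up from A: E.
A perfect fifth spans 7 semitones, so from Ab4 the target pitch is Eb5.

Eb5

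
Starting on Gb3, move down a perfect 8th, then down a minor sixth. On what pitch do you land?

Gb3 down a perfect octave → Gb2 (12 semitones).
Down a minor sixth from Gb2: Bb1 (8 semitones down).

Bb1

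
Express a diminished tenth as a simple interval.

Take out an octave (7 from the number): 10 − 7 = 3.
Quality carries through unchanged, so the simple form is a diminished third.

diminished third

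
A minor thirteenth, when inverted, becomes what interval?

First reduce the compound minor thirteenth to its simple form, a minor sixth.
Inverted interval numbers add to nine, so a sixth pairs with a third (6 + 3 = 9).
And minor becomes major under inversion, so we get a major third.

major 3rd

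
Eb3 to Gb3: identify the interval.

m3

E to G spans three letter names (E-F-G), so the interval is some kind of third.
At 3 semitones, Eb3→Gb3 falls one short of a major third: minor.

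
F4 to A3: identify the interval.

minor sixth

Descending from F4 to A3 is the same interval as ascending A3 to F4.
A to F spans six letter names (A-B-C-D-E-F) — that makes it a sixth of some quality.
A major sixth would be 9 semitones, but A3 to F4 is 8 — one semitone narrower, making it a minor sixth.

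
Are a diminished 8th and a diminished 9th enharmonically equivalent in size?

A diminished octave is 11 semitones but a diminished ninth is 12 semitones — different sizes.

No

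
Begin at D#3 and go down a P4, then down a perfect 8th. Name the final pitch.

A perfect fourth down from D#3 is A#2.
A perfect octave down from A#2 is A#1.

A#1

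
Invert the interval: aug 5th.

Interval numbers invert to sum to nine: 5 + 4 = 9, so a fifth inverts to a fourth.
Quality inverts too: augmented becomes diminished. That makes the inversion a diminished fourth.

diminished 4th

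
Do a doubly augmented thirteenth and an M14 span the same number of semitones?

Both span 23 semitones: a doubly augmented thirteenth and a major fourteenth are the same chromatic distance.

Yes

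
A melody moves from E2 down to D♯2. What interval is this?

Descending from E2 to D#2 is the same interval as ascending D#2 to E2.
D to E spans two letter names (D-E), so the interval is some kind of second.
A major second would be 2 semitones, but D#2 to E2 is 1 — one semitone narrower, making it a minor second.

minor 2nd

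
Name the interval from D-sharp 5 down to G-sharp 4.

Descending from D#5 to G#4 is the same interval as ascending G#4 to D#5.
G to D spans five letter names (G-A-B-C-D) — that makes it a fifth of some quality.
Counting semitones, G#4→D#5 is 7, which is the perfect fifth.

perfect fifth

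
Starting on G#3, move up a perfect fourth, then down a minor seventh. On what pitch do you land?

D#3

Up a perfect fourth from G#3: C#4 (5 semitones up).
Down a minor seventh from C#4: D#3 (10 semitones down).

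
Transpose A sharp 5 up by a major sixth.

The sixth takes the letter from A up to F.
A major sixth spans 9 semitones, so from A#5 the target pitch is F##6.

F double-sharp 6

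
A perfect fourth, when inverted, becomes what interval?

The rule of nine gives the new number: 9 − 4 = 5, so a fourth becomes a fifth.
The quality also flips — perfect stays perfect — giving a perfect fifth.

perfect 5th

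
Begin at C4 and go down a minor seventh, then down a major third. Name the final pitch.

Bb2

A minor seventh down from C4 is D3.
D3 down a major third → Bb2 (4 semitones).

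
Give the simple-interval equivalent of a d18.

diminished fourth

Subtracting seven from the interval number removes an octave: 18 − 14 = 4.
So a diminished eighteenth is 2 octaves plus a diminished fourth. The quality is unchanged.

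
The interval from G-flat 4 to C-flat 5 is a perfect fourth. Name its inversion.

Interval numbers invert to sum to nine: 4 + 5 = 9, so a fourth inverts to a fifth.
The quality also flips — perfect stays perfect — giving a perfect fifth.

perfect fifth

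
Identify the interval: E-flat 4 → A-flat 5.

perfect eleventh

E to A spans four letter names (E-F-G-A), plus an octave, so the interval is some kind of eleventh.
Eb4 to Ab5 is 17 semitones, matching the perfect eleventh exactly, so the quality is perfect.
(Equivalently, a compound perfect fourth: a perfect fourth plus an octave.)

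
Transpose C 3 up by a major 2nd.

D 3

Two letter names up from C: D.
A major second is 2 semitones; 2 semitones up from C3 gives D3.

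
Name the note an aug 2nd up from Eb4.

The second takes the letter from E up to F.
An augmented second is 3 semitones; 3 semitones up from Eb4 gives F#4.

F#4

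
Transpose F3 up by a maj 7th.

The seventh takes the letter from F up to E.
A major seventh is 11 semitones; 11 semitones up from F3 gives E4.

E4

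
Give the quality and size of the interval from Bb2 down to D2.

Descending from Bb2 to D2 is the same interval as ascending D2 to Bb2.
D to B spans six letter names (D-E-F-G-A-B) — that makes it a sixth of some quality.
A major sixth would be 9 semitones, but D2 to Bb2 is 8 — one semitone narrower, making it a minor sixth.

minor 6th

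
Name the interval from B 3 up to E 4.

P4

B to E spans four letter names (B-C-D-E) — that makes it a fourth of some quality.
Counting semitones, B3→E4 is 5, which is the perfect fourth.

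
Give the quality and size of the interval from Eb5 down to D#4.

Descending from Eb5 to D#4 is the same interval as ascending D#4 to Eb5.
D to E spans two letter names (D-E), plus an octave — that makes it a ninth of some quality.
The major ninth is 14 semitones; here we have 12, two semitones narrower: diminished.

diminished ninth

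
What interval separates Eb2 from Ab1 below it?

Descending from Eb2 to Ab1 is the same interval as ascending Ab1 to Eb2.
A to E spans five letter names (A-B-C-D-E), so the interval is some kind of fifth.
The perfect fifth spans 7 semitones, and Ab1 to Eb2 is exactly 7 semitones — so this is a perfect fifth.

P5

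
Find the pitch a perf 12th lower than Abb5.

Dbb4

Five letters down from A (plus an octave) reaches D.
Moving 19 semitones down from Abb5 (the size of a perfect twelfth) reaches Dbb4.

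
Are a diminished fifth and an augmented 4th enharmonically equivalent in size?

Yes

A diminished fifth = 6 semitones = an augmented fourth; enharmonically equal.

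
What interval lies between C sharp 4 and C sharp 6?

C to C is the same letter name, plus 2 octaves: a fifteenth.
C#4 to C#6 is 24 semitones, matching the perfect fifteenth exactly, so the quality is perfect.
(Equivalently, a compound perfect octave: a perfect octave plus an octave.)

perfect fifteenth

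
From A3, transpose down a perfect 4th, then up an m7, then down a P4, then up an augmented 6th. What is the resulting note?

F##4

A perfect fourth down from A3 is E3.
Up a minor seventh from E3: D4 (10 semitones up).
A perfect fourth down from D4 is A3.
A3 up an augmented sixth → F##4 (10 semitones).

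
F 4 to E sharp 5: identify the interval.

F to E spans seven letter names (F-G-A-B-C-D-E): a seventh.
The major seventh is 11 semitones; here we have 12, one semitone wider: augmented.

augmented seventh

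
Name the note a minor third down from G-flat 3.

Three letter names down from G: E.
A minor third is 3 semitones; 3 semitones down from Gb3 gives Eb3.

E-flat 3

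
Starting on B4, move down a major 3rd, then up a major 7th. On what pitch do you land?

Down a major third from B4: G4 (4 semitones down).
A major seventh up from G4 is F#5.

F#5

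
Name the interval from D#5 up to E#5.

D to E spans two letter names (D-E): a second.
The major second spans 2 semitones, and D#5 to E#5 is exactly 2 semitones — so this is a major second.

major 2nd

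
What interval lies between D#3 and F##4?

D to F spans three letter names (D-E-F), plus an octave — that makes it a tenth of some quality.
The major tenth spans 16 semitones, and D#3 to F##4 is exactly 16 semitones — so this is a major tenth.
(Equivalently, a compound major third: a major third plus an octave.)

major tenth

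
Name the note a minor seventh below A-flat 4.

B-flat 3

Seven letter names down from A: B.
A minor seventh spans 10 semitones, so from Ab4 the target pitch is Bb3.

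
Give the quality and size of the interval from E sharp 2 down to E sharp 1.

Descending from E#2 to E#1 is the same interval as ascending E#1 to E#2.
E to E is the same letter name, plus an octave — that makes it an octave of some quality.
The perfect octave spans 12 semitones, and E#1 to E#2 is exactly 12 semitones — so this is a perfect octave.

perfect 8th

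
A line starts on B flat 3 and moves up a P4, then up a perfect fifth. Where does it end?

Bb3 up a perfect fourth → Eb4 (5 semitones).
Up a perfect fifth from Eb4: Bb4 (7 semitones up).

B flat 4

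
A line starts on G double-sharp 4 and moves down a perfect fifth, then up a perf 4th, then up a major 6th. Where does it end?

Down a perfect fifth from G##4: C##4 (7 semitones down).
C##4 up a perfect fourth → F##4 (5 semitones).
Up a major sixth from F##4: D##5 (9 semitones up).

D double-sharp 5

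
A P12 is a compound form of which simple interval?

Take out an octave (7 from the number): 12 − 7 = 5.
That makes a perfect twelfth a compound perfect fifth — an octave plus a perfect fifth.

P5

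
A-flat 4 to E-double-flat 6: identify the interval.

A to E spans five letter names (A-B-C-D-E), plus an octave: a twelfth.
Ab4 to Ebb6 spans 18 semitones — one semitone narrower than the perfect twelfth (19) — giving a diminished twelfth.
(Equivalently, a compound diminished fifth: a diminished fifth plus an octave.)

diminished twelfth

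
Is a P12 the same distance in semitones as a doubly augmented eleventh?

Both span 19 semitones: a perfect twelfth and a doubly augmented eleventh are the same chromatic distance.

Yes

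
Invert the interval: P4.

P5

The rule of nine gives the new number: 9 − 4 = 5, so a fourth becomes a fifth.
And perfect stays perfect under inversion, so we get a perfect fifth.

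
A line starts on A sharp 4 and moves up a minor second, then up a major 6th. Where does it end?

G sharp 5

A minor second up from A#4 is B4.
Up a major sixth from B4: G#5 (9 semitones up).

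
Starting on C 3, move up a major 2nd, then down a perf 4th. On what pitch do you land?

Up a major second from C3: D3 (2 semitones up).
A perfect fourth down from D3 is A2.

A 2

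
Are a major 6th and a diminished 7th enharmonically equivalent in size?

Yes

A major sixth spans 9 semitones, and a diminished seventh also spans 9 semitones — they're enharmonic.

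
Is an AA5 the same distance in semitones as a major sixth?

Yes

Both span 9 semitones: a doubly augmented fifth and a major sixth are the same chromatic distance.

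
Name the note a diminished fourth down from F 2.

C sharp 2

Four letter names down from F: C.
A diminished fourth spans 4 semitones, so from F2 the target pitch is C#2.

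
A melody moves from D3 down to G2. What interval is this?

Descending from D3 to G2 is the same interval as ascending G2 to D3.
G to D spans five letter names (G-A-B-C-D) — that makes it a fifth of some quality.
G2 to D3 is 7 semitones, matching the perfect fifth exactly, so the quality is perfect.

P5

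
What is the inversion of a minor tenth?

major 6th

First reduce the compound minor tenth to its simple form, a minor third.
The rule of nine gives the new number: 9 − 3 = 6, so a third becomes a sixth.
The quality also flips — minor becomes major — giving a major sixth.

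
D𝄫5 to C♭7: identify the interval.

D to C spans seven letter names (D-E-F-G-A-B-C), plus an octave, so the interval is some kind of fourteenth.
Counting semitones, Dbb5→Cb7 is 23, which is the major fourteenth.
(Equivalently, a compound major seventh: a major seventh plus an octave.)

major fourteenth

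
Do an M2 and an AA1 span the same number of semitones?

A major second spans 2 semitones, and a doubly augmented unison also spans 2 semitones — they're enharmonic.

Yes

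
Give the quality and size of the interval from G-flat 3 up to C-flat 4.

G to C spans four letter names (G-A-B-C): a fourth.
Counting semitones, Gb3→Cb4 is 5, which is the perfect fourth.

perfect 4th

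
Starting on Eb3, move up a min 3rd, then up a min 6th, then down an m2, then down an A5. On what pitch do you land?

A minor third up from Eb3 is Gb3.
A minor sixth up from Gb3 is Ebb4.
A minor second down from Ebb4 is Db4.
Db4 down an augmented fifth → Gbb3 (8 semitones).

Gbb3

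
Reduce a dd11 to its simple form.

doubly diminished fourth

Subtracting seven from the interval number removes an octave: 11 − 7 = 4.
That makes a doubly diminished eleventh a compound doubly diminished fourth — an octave plus a doubly diminished fourth.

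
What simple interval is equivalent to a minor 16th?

m2

Each octave removed subtracts seven from the number: 16 − 14 = 2.
Quality carries through unchanged, so the simple form is a minor second.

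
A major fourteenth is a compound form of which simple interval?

major seventh

Subtracting seven from the interval number removes an octave: 14 − 7 = 7.
Quality carries through unchanged, so the simple form is a major seventh.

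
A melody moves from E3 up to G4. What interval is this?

E to G spans three letter names (E-F-G), plus an octave: a tenth.
E3 to G4 is 15 semitones, a half step short of the major tenth (16), so this is minor.
(Equivalently, a compound minor third: a minor third plus an octave.)

m10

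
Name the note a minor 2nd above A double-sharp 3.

Two letter names up from A: B.
Moving 1 semitone up from A##3 (the size of a minor second) reaches B#3.

B sharp 3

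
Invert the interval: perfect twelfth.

First reduce the compound perfect twelfth to its simple form, a perfect fifth.
Inverted interval numbers add to nine, so a fifth pairs with a fourth (5 + 4 = 9).
And perfect stays perfect under inversion, so we get a perfect fourth.

P4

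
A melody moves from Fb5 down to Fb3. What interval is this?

Descending from Fb5 to Fb3 is the same interval as ascending Fb3 to Fb5.
F to F is the same letter name, plus 2 octaves: a fifteenth.
Counting semitones, Fb3→Fb5 is 24, which is the perfect fifteenth.
(Equivalently, a compound perfect octave: a perfect octave plus an octave.)

perfect fifteenth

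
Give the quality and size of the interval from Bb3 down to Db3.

major sixth

Descending from Bb3 to Db3 is the same interval as ascending Db3 to Bb3.
D to B spans six letter names (D-E-F-G-A-B) — that makes it a sixth of some quality.
Counting semitones, Db3→Bb3 is 9, which is the major sixth.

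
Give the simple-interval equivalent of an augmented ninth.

A2

Each octave removed subtracts seven from the number: 9 − 7 = 2.
That makes an augmented ninth a compound augmented second — an octave plus an augmented second.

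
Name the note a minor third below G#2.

E#2

Three letter names down from G: E.
A minor third is 3 semitones; 3 semitones down from G#2 gives E#2.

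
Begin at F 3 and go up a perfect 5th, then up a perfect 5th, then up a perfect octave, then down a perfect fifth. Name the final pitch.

C 5

A perfect fifth up from F3 is C4.
A perfect fifth up from C4 is G4.
A perfect octave up from G4 is G5.
G5 down a perfect fifth → C5 (7 semitones).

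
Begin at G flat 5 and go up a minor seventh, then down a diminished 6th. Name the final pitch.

A minor seventh up from Gb5 is Fb6.
Down a diminished sixth from Fb6: A5 (7 semitones down).

A 5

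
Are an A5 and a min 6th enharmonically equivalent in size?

Yes

An augmented fifth = 8 semitones = a minor sixth; enharmonically equal.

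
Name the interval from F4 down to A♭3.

major sixth

Descending from F4 to Ab3 is the same interval as ascending Ab3 to F4.
A to F spans six letter names (A-B-C-D-E-F): a sixth.
Ab3 to F4 is 9 semitones, matching the major sixth exactly, so the quality is major.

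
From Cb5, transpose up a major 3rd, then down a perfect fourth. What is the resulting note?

Bb4

A major third up from Cb5 is Eb5.
Eb5 down a perfect fourth → Bb4 (5 semitones).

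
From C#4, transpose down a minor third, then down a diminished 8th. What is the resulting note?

A##2

Down a minor third from C#4: A#3 (3 semitones down).
Down a diminished octave from A#3: A##2 (11 semitones down).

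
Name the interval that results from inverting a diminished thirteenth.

A3

First reduce the compound diminished thirteenth to its simple form, a diminished sixth.
Interval numbers invert to sum to nine: 6 + 3 = 9, so a sixth inverts to a third.
The quality also flips — diminished becomes augmented — giving an augmented third.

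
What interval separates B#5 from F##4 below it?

Descending from B#5 to F##4 is the same interval as ascending F##4 to B#5.
F to B spans four letter names (F-G-A-B), plus an octave: an eleventh.
Counting semitones, F##4→B#5 is 17, which is the perfect eleventh.
(Equivalently, a compound perfect fourth: a perfect fourth plus an octave.)

perfect eleventh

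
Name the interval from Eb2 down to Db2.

major second

Descending from Eb2 to Db2 is the same interval as ascending Db2 to Eb2.
D to E spans two letter names (D-E): a second.
Counting semitones, Db2→Eb2 is 2, which is the major second.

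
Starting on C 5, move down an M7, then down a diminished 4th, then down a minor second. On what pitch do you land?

G sharp 3

A major seventh down from C5 is Db4.
Db4 down a diminished fourth → A3 (4 semitones).
Down a minor second from A3: G#3 (1 semitone down).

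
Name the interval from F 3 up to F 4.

F to F is the same letter name, plus an octave: an octave.
Counting semitones, F3→F4 is 12, which is the perfect octave.

perfect 8th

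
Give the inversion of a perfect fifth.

Interval numbers invert to sum to nine: 5 + 4 = 9, so a fifth inverts to a fourth.
The quality also flips — perfect stays perfect — giving a perfect fourth.

perfect fourth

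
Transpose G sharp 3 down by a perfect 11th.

Four letters down from G (plus an octave) reaches D.
A perfect eleventh spans 17 semitones, so from G#3 the target pitch is D#2.

D sharp 2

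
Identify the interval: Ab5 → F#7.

A13

A to F spans six letter names (A-B-C-D-E-F), plus an octave, so the interval is some kind of thirteenth.
A major thirteenth would be 21 semitones; Ab5 to F#7 is 22, one semitone wider, so the interval is augmented.
(Equivalently, a compound augmented sixth: an augmented sixth plus an octave.)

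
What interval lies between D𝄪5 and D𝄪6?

perfect octave

D to D is the same letter name, plus an octave — that makes it an octave of some quality.
D##5 to D##6 is 12 semitones, matching the perfect octave exactly, so the quality is perfect.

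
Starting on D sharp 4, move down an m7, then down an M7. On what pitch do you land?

F sharp 2

D#4 down a minor seventh → E#3 (10 semitones).
A major seventh down from E#3 is F#2.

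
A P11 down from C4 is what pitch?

The eleventh's letter: C down four letter names plus an octave → G.
A perfect eleventh spans 17 semitones, so from C4 the target pitch is G2.

G2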